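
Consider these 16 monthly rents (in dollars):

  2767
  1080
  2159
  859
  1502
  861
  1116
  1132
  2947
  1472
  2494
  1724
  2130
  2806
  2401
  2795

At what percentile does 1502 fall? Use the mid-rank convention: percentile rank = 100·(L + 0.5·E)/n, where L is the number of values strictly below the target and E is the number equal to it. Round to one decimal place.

Sorted: 859, 861, 1080, 1116, 1132, 1472, 1502, 1724, 2130, 2159, 2401, 2494, 2767, 2795, 2806, 2947.
Count below 1502: L = 6; count equal: E = 1; n = 16.
Percentile rank = 100·(6 + 0.5·1)/16 = 100·6.5/16 = 40.62.

40.6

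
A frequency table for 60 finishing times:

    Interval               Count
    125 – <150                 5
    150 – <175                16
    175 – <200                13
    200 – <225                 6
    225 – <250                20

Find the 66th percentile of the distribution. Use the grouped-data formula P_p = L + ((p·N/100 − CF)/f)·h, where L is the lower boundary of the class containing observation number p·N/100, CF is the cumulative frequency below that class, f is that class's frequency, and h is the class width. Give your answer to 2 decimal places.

N = 60; target position k = 66/100 · 60 = 39.6.
Cumulative frequencies: 5, 21, 34, 40, 60.
Observation 39.6 falls in the class 200 – <225.
L = 200, CF = 34, f = 6, h = 25.
P66 = 200 + ((39.6 − 34)/6)·25 = 200 + 23.3333 = 223.333.

223.33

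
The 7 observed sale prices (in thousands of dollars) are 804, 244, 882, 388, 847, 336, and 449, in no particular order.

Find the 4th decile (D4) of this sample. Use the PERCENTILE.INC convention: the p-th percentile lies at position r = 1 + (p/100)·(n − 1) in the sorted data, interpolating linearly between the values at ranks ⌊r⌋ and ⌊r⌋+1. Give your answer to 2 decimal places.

412.40

Sorted: 244, 336, 388, 449, 804, 847, 882.
n = 7.
r = 1 + (40/100)·(7 − 1) = 1 + 2.4 = 3.4.
Rank 3 is 388 and rank 4 is 449.
Interpolate: 388 + 0.4·(449 − 388) = 388 + 0.4·61 = 412.4.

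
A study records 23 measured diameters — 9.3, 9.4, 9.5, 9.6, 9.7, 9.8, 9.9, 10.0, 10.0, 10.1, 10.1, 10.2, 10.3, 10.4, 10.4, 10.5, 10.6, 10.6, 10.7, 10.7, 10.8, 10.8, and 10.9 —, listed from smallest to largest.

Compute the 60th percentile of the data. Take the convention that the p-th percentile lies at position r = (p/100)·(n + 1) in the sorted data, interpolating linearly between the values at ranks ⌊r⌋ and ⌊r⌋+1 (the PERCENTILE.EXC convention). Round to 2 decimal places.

n = 23.
r = (60/100)·(23 + 1) = 14.4.
Rank 14 is 10.4 and rank 15 is 10.4.
Interpolate: 10.4 + 0.4·(10.4 − 10.4) = 10.4 + 0.4·0 = 10.4.

10.40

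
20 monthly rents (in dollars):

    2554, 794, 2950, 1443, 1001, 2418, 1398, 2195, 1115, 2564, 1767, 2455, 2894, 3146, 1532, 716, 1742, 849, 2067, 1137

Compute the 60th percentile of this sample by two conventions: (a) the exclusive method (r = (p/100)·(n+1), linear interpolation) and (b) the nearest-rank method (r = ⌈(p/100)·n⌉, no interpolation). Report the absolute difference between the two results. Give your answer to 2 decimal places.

Sorted: 716, 794, 849, 1001, 1115, 1137, 1398, 1443, 1532, 1742, 1767, 2067, 2195, 2418, 2455, 2554, 2564, 2894, 2950, 3146.
n = 20.
(a) r = 12.6; between ranks 12 (2067) and 13 (2195): 2143.8.
(b) the nearest-rank method: rank 12 → 2067.
|2143.8 − 2067| = 76.8.

76.80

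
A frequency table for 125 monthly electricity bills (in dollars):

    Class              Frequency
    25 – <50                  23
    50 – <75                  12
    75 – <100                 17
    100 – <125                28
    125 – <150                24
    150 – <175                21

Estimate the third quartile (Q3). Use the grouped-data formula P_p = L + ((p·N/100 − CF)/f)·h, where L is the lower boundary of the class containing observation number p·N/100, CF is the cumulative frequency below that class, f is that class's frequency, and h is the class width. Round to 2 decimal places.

N = 125; target position k = 75/100 · 125 = 93.75.
Cumulative frequencies: 23, 35, 52, 80, 104, 125.
Observation 93.75 falls in the class 125 – <150.
L = 125, CF = 80, f = 24, h = 25.
P75 = 125 + ((93.75 − 80)/24)·25 = 125 + 14.3229 = 139.323.

139.32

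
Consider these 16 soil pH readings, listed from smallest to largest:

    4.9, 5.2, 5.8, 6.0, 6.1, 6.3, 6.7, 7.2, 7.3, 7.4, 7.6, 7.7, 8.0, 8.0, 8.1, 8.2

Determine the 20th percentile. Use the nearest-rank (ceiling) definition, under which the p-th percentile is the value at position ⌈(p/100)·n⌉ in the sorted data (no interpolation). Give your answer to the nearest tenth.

n = 16.
Position = ⌈20/100 · 16⌉ = ⌈3.2⌉ = 4.
The value at rank 4 is 6.0.

6.0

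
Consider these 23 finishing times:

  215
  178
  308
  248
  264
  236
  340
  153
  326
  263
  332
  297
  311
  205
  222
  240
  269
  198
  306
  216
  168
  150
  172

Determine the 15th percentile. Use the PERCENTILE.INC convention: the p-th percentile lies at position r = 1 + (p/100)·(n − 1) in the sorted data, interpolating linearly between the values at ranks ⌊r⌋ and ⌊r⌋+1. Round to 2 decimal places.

Sorted: 150, 153, 168, 172, 178, 198, 205, 215, 216, 222, 236, 240, 248, 263, 264, 269, 297, 306, 308, 311, 326, 332, 340.
n = 23.
r = 1 + (15/100)·(23 − 1) = 1 + 3.3 = 4.3.
Rank 4 is 172 and rank 5 is 178.
Interpolate: 172 + 0.3·(178 − 172) = 172 + 0.3·6 = 173.8.

173.80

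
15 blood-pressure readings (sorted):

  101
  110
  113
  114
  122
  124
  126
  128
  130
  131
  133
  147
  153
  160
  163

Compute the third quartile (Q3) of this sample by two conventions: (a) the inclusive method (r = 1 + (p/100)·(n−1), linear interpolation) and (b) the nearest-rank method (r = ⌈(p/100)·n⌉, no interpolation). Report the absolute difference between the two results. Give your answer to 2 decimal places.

n = 15.
(a) r = 11.5; between ranks 11 (133) and 12 (147): 140.
(b) the nearest-rank method: rank 12 → 147.
|140 − 147| = 7.

7.00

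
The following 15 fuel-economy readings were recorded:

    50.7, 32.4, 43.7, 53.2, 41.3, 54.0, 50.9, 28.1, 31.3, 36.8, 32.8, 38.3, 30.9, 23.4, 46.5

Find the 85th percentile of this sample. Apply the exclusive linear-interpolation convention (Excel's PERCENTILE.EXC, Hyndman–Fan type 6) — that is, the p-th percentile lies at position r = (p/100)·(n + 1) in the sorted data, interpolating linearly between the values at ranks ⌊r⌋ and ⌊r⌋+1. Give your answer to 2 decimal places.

52.28

Sorted: 23.4, 28.1, 30.9, 31.3, 32.4, 32.8, 36.8, 38.3, 41.3, 43.7, 46.5, 50.7, 50.9, 53.2, 54.0.
n = 15.
r = (85/100)·(15 + 1) = 13.6.
Rank 13 is 50.9 and rank 14 is 53.2.
Interpolate: 50.9 + 0.6·(53.2 − 50.9) = 50.9 + 0.6·2.3 = 52.28.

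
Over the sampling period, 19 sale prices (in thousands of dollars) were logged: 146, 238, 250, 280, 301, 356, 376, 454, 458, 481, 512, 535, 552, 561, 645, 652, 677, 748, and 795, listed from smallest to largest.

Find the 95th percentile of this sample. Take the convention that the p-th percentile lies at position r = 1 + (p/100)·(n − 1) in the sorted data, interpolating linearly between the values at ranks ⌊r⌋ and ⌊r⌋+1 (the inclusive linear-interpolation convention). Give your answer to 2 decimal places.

752.70

n = 19.
r = 1 + (95/100)·(19 − 1) = 1 + 17.1 = 18.1.
Rank 18 is 748 and rank 19 is 795.
Interpolate: 748 + 0.1·(795 − 748) = 748 + 0.1·47 = 752.7.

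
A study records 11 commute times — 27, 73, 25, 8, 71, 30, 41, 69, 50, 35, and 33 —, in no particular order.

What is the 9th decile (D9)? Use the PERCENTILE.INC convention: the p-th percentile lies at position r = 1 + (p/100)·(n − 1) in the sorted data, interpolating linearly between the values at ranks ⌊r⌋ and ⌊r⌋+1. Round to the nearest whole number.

71

Sorted: 8, 25, 27, 30, 33, 35, 41, 50, 69, 71, 73.
n = 11.
r = 1 + (90/100)·(11 − 1) = 1 + 9 = 10.
r is an integer, so P90 is the value at rank 10: 71.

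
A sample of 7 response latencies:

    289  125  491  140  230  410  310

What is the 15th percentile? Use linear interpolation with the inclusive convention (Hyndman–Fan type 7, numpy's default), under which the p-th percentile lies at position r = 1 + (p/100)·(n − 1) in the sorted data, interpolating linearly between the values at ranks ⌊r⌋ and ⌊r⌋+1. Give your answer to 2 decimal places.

138.50

Sorted: 125, 140, 230, 289, 310, 410, 491.
n = 7.
r = 1 + (15/100)·(7 − 1) = 1 + 0.9 = 1.9.
Rank 1 is 125 and rank 2 is 140.
Interpolate: 125 + 0.9·(140 − 125) = 125 + 0.9·15 = 138.5.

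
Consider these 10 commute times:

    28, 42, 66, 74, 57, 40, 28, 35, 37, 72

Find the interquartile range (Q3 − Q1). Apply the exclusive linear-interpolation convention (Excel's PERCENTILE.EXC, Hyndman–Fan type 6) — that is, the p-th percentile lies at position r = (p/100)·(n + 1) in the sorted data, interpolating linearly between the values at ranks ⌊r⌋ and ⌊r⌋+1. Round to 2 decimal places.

34.25

Sorted: 28, 28, 35, 37, 40, 42, 57, 66, 72, 74.
n = 10.
P25: r = 2.75; ranks 2–3 are 28, 35; interpolating gives 33.25.
P75: r = 8.25; ranks 8–9 are 66, 72; interpolating gives 67.5.
Difference: 67.5 − 33.25 = 34.25.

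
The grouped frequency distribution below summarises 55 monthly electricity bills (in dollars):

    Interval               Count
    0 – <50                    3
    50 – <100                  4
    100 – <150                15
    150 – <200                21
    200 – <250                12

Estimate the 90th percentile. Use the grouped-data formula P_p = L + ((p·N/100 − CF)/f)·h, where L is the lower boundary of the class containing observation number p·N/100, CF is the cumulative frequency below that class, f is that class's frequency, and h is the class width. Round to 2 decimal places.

N = 55; target position k = 90/100 · 55 = 49.5.
Cumulative frequencies: 3, 7, 22, 43, 55.
Observation 49.5 falls in the class 200 – <250.
L = 200, CF = 43, f = 12, h = 50.
P90 = 200 + ((49.5 − 43)/12)·50 = 200 + 27.0833 = 227.083.

227.08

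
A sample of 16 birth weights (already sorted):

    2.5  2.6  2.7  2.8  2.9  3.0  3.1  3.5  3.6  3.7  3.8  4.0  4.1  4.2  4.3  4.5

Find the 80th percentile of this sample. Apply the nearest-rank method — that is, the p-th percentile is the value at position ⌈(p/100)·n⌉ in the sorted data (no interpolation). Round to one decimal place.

4.1

n = 16.
Position = ⌈80/100 · 16⌉ = ⌈12.8⌉ = 13.
The value at rank 13 is 4.1.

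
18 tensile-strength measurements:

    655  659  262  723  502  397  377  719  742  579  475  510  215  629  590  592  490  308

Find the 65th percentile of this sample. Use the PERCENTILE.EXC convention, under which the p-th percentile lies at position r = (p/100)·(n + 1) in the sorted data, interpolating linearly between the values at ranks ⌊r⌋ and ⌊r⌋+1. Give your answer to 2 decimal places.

Sorted: 215, 262, 308, 377, 397, 475, 490, 502, 510, 579, 590, 592, 629, 655, 659, 719, 723, 742.
n = 18.
r = (65/100)·(18 + 1) = 12.35.
Rank 12 is 592 and rank 13 is 629.
Interpolate: 592 + 0.35·(629 − 592) = 592 + 0.35·37 = 604.95.

604.95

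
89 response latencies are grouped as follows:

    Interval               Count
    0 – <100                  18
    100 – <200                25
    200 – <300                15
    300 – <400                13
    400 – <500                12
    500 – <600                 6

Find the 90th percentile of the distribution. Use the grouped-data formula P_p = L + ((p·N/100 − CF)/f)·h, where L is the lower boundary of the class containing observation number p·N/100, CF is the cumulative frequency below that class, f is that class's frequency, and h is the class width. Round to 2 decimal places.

N = 89; target position k = 90/100 · 89 = 80.1.
Cumulative frequencies: 18, 43, 58, 71, 83, 89.
Observation 80.1 falls in the class 400 – <500.
L = 400, CF = 71, f = 12, h = 100.
P90 = 400 + ((80.1 − 71)/12)·100 = 400 + 75.8333 = 475.833.

475.83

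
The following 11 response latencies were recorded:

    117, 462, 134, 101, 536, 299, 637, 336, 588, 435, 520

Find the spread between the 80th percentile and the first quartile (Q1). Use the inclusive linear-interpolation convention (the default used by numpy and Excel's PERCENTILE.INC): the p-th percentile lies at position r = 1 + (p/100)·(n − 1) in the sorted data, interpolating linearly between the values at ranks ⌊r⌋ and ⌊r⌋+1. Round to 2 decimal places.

Sorted: 101, 117, 134, 299, 336, 435, 462, 520, 536, 588, 637.
n = 11.
P25: r = 3.5; ranks 3–4 are 134, 299; interpolating gives 216.5.
P80: r = 9 (integer) → 536.
Difference: 536 − 216.5 = 319.5.

319.50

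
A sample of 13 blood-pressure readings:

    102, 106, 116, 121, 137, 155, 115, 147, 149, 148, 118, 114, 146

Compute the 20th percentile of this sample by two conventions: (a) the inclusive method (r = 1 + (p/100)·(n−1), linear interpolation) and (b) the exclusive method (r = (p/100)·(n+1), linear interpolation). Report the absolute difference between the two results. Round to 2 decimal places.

Sorted: 102, 106, 114, 115, 116, 118, 121, 137, 146, 147, 148, 149, 155.
n = 13.
(a) r = 3.4; between ranks 3 (114) and 4 (115): 114.4.
(b) r = 2.8; between ranks 2 (106) and 3 (114): 112.4.
|114.4 − 112.4| = 2.

2.00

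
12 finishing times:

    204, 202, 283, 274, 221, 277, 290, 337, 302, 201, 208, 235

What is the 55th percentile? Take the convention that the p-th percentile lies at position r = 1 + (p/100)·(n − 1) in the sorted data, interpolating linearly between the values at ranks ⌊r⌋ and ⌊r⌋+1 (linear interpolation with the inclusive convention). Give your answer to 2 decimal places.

Sorted: 201, 202, 204, 208, 221, 235, 274, 277, 283, 290, 302, 337.
n = 12.
r = 1 + (55/100)·(12 − 1) = 1 + 6.05 = 7.05.
Rank 7 is 274 and rank 8 is 277.
Interpolate: 274 + 0.05·(277 − 274) = 274 + 0.05·3 = 274.15.

274.15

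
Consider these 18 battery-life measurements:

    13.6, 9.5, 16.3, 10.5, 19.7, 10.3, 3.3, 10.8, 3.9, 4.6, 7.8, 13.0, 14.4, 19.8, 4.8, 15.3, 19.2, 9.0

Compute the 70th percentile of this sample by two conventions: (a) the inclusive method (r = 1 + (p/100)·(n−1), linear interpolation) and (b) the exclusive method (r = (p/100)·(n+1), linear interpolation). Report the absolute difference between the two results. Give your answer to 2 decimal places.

Sorted: 3.3, 3.9, 4.6, 4.8, 7.8, 9.0, 9.5, 10.3, 10.5, 10.8, 13.0, 13.6, 14.4, 15.3, 16.3, 19.2, 19.7, 19.8.
n = 18.
(a) r = 12.9; between ranks 12 (13.6) and 13 (14.4): 14.32.
(b) r = 13.3; between ranks 13 (14.4) and 14 (15.3): 14.67.
|14.32 − 14.67| = 0.35.

0.35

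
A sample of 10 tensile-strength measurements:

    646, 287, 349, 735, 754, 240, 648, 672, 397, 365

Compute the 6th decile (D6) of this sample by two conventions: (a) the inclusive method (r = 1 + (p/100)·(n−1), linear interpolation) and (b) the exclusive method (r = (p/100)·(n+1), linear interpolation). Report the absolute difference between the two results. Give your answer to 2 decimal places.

Sorted: 240, 287, 349, 365, 397, 646, 648, 672, 735, 754.
n = 10.
(a) r = 6.4; between ranks 6 (646) and 7 (648): 646.8.
(b) r = 6.6; between ranks 6 (646) and 7 (648): 647.2.
|646.8 − 647.2| = 0.4.

0.40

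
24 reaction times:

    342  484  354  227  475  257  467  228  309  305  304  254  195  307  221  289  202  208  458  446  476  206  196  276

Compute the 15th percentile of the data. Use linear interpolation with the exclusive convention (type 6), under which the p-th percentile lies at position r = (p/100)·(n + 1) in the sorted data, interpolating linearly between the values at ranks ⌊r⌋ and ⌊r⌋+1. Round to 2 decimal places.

205.00

Sorted: 195, 196, 202, 206, 208, 221, 227, 228, 254, 257, 276, 289, 304, 305, 307, 309, 342, 354, 446, 458, 467, 475, 476, 484.
n = 24.
r = (15/100)·(24 + 1) = 3.75.
Rank 3 is 202 and rank 4 is 206.
Interpolate: 202 + 0.75·(206 − 202) = 202 + 0.75·4 = 205.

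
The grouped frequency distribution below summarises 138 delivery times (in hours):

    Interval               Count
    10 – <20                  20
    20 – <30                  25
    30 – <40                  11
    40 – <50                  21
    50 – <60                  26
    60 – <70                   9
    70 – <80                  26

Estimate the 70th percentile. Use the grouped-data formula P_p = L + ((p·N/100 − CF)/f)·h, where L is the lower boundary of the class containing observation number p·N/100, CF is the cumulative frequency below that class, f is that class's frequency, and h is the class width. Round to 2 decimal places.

57.54

N = 138; target position k = 70/100 · 138 = 96.6.
Cumulative frequencies: 20, 45, 56, 77, 103, 112, 138.
Observation 96.6 falls in the class 50 – <60.
L = 50, CF = 77, f = 26, h = 10.
P70 = 50 + ((96.6 − 77)/26)·10 = 50 + 7.53846 = 57.5385.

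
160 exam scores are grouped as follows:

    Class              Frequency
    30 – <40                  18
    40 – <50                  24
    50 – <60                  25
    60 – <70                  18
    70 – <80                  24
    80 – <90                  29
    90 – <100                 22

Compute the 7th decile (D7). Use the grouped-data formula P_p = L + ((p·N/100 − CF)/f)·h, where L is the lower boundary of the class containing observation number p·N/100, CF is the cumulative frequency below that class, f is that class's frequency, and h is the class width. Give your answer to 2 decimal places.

81.03

N = 160; target position k = 70/100 · 160 = 112.
Cumulative frequencies: 18, 42, 67, 85, 109, 138, 160.
Observation 112 falls in the class 80 – <90.
L = 80, CF = 109, f = 29, h = 10.
P70 = 80 + ((112 − 109)/29)·10 = 80 + 1.03448 = 81.0345.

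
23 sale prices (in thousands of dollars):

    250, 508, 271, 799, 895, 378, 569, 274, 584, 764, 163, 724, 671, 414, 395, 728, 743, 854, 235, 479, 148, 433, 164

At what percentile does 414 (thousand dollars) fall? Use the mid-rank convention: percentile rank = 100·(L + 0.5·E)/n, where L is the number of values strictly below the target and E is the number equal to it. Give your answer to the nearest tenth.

41.3

Sorted: 148, 163, 164, 235, 250, 271, 274, 378, 395, 414, 433, 479, 508, 569, 584, 671, 724, 728, 743, 764, 799, 854, 895.
Count below 414: L = 9; count equal: E = 1; n = 23.
Percentile rank = 100·(9 + 0.5·1)/23 = 100·9.5/23 = 41.3.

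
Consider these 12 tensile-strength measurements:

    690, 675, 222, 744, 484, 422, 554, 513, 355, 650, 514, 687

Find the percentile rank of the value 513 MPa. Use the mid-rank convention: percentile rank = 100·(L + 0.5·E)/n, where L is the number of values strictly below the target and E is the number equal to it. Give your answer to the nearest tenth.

Sorted: 222, 355, 422, 484, 513, 514, 554, 650, 675, 687, 690, 744.
Count below 513: L = 4; count equal: E = 1; n = 12.
Percentile rank = 100·(4 + 0.5·1)/12 = 100·4.5/12 = 37.5.

37.5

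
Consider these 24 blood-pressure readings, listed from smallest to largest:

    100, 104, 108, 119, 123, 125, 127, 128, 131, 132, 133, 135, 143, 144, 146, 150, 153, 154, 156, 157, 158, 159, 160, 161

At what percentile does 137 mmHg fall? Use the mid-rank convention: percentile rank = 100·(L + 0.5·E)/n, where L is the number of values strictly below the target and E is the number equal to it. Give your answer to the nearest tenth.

Count below 137: L = 12; count equal: E = 0; n = 24.
Percentile rank = 100·(12 + 0.5·0)/24 = 100·12/24 = 50.

50.0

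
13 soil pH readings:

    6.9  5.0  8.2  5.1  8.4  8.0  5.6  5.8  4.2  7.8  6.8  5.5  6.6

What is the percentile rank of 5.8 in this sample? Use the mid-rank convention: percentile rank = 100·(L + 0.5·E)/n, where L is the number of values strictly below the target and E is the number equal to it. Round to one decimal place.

Sorted: 4.2, 5.0, 5.1, 5.5, 5.6, 5.8, 6.6, 6.8, 6.9, 7.8, 8.0, 8.2, 8.4.
Count below 5.8: L = 5; count equal: E = 1; n = 13.
Percentile rank = 100·(5 + 0.5·1)/13 = 100·5.5/13 = 42.31.

42.3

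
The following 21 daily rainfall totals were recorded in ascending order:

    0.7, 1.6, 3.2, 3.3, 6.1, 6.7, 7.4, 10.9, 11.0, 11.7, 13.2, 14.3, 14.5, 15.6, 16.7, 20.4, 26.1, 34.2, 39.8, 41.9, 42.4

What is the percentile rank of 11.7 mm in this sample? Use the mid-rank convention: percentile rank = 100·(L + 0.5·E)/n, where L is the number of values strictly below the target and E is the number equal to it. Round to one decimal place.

Count below 11.7: L = 9; count equal: E = 1; n = 21.
Percentile rank = 100·(9 + 0.5·1)/21 = 100·9.5/21 = 45.24.

45.2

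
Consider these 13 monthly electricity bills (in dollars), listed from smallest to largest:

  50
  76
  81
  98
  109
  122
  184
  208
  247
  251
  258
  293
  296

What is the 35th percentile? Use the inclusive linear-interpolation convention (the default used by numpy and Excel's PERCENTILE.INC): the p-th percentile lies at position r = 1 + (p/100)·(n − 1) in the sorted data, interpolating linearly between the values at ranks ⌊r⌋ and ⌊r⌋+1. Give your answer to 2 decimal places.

n = 13.
r = 1 + (35/100)·(13 − 1) = 1 + 4.2 = 5.2.
Rank 5 is 109 and rank 6 is 122.
Interpolate: 109 + 0.2·(122 − 109) = 109 + 0.2·13 = 111.6.

111.60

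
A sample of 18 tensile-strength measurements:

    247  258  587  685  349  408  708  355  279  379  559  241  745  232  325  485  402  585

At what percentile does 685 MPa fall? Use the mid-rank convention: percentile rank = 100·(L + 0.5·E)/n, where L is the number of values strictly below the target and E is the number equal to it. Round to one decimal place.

Sorted: 232, 241, 247, 258, 279, 325, 349, 355, 379, 402, 408, 485, 559, 585, 587, 685, 708, 745.
Count below 685: L = 15; count equal: E = 1; n = 18.
Percentile rank = 100·(15 + 0.5·1)/18 = 100·15.5/18 = 86.11.

86.1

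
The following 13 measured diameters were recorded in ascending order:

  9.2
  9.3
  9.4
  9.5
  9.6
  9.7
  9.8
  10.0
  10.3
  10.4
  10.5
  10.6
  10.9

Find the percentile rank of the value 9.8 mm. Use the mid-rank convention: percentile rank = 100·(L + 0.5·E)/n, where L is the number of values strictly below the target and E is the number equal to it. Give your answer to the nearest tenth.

50.0

Count below 9.8: L = 6; count equal: E = 1; n = 13.
Percentile rank = 100·(6 + 0.5·1)/13 = 100·6.5/13 = 50.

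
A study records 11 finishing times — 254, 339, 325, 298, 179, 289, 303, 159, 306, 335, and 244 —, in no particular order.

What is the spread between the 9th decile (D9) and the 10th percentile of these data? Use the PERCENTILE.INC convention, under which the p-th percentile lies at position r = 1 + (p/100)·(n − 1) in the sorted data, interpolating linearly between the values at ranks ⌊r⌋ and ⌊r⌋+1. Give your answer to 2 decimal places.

Sorted: 159, 179, 244, 254, 289, 298, 303, 306, 325, 335, 339.
n = 11.
P10: r = 2 (integer) → 179.
P90: r = 10 (integer) → 335.
Difference: 335 − 179 = 156.

156.00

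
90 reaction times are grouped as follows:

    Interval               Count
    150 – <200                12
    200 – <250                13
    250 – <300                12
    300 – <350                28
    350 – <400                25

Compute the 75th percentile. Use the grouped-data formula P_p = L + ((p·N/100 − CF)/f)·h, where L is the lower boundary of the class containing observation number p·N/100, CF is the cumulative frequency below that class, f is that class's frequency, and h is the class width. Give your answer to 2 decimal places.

N = 90; target position k = 75/100 · 90 = 67.5.
Cumulative frequencies: 12, 25, 37, 65, 90.
Observation 67.5 falls in the class 350 – <400.
L = 350, CF = 65, f = 25, h = 50.
P75 = 350 + ((67.5 − 65)/25)·50 = 350 + 5 = 355.

355.00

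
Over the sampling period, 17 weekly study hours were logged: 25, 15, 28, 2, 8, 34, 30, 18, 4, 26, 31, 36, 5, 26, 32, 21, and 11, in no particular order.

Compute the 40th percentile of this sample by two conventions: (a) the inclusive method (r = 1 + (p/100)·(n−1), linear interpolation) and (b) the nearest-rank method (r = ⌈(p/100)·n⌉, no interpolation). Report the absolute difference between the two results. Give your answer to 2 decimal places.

Sorted: 2, 4, 5, 8, 11, 15, 18, 21, 25, 26, 26, 28, 30, 31, 32, 34, 36.
n = 17.
(a) r = 7.4; between ranks 7 (18) and 8 (21): 19.2.
(b) the nearest-rank method: rank 7 → 18.
|19.2 − 18| = 1.2.

1.20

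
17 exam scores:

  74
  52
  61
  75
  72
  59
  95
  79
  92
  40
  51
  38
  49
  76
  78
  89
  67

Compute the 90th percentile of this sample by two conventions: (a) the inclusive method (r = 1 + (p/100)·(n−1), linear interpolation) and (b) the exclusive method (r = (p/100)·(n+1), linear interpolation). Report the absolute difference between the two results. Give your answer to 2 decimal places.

Sorted: 38, 40, 49, 51, 52, 59, 61, 67, 72, 74, 75, 76, 78, 79, 89, 92, 95.
n = 17.
(a) r = 15.4; between ranks 15 (89) and 16 (92): 90.2.
(b) r = 16.2; between ranks 16 (92) and 17 (95): 92.6.
|90.2 − 92.6| = 2.4.

2.40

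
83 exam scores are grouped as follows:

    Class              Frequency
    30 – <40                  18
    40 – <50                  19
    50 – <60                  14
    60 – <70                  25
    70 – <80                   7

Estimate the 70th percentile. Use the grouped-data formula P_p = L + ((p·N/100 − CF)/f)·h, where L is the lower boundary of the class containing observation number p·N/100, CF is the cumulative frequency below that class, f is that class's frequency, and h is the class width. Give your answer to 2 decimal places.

62.84

N = 83; target position k = 70/100 · 83 = 58.1.
Cumulative frequencies: 18, 37, 51, 76, 83.
Observation 58.1 falls in the class 60 – <70.
L = 60, CF = 51, f = 25, h = 10.
P70 = 60 + ((58.1 − 51)/25)·10 = 60 + 2.84 = 62.84.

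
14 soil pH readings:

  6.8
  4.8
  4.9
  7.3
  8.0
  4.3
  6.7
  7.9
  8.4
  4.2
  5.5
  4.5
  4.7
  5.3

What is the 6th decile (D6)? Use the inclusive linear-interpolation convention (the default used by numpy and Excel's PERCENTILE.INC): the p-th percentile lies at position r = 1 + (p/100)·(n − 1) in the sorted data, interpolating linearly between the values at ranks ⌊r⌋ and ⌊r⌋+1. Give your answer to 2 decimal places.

6.46

Sorted: 4.2, 4.3, 4.5, 4.7, 4.8, 4.9, 5.3, 5.5, 6.7, 6.8, 7.3, 7.9, 8.0, 8.4.
n = 14.
r = 1 + (60/100)·(14 − 1) = 1 + 7.8 = 8.8.
Rank 8 is 5.5 and rank 9 is 6.7.
Interpolate: 5.5 + 0.8·(6.7 − 5.5) = 5.5 + 0.8·1.2 = 6.46.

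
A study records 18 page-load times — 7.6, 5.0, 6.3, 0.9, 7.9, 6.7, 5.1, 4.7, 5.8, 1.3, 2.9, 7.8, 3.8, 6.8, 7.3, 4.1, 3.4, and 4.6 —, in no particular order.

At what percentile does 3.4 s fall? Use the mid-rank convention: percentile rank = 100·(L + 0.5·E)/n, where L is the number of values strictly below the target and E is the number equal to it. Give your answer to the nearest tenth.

Sorted: 0.9, 1.3, 2.9, 3.4, 3.8, 4.1, 4.6, 4.7, 5.0, 5.1, 5.8, 6.3, 6.7, 6.8, 7.3, 7.6, 7.8, 7.9.
Count below 3.4: L = 3; count equal: E = 1; n = 18.
Percentile rank = 100·(3 + 0.5·1)/18 = 100·3.5/18 = 19.44.

19.4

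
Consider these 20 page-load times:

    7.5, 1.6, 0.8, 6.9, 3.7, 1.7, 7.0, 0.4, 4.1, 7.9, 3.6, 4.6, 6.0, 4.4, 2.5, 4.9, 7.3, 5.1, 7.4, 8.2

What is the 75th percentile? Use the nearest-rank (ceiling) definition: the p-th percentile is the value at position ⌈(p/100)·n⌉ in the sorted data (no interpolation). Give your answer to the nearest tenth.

Sorted: 0.4, 0.8, 1.6, 1.7, 2.5, 3.6, 3.7, 4.1, 4.4, 4.6, 4.9, 5.1, 6.0, 6.9, 7.0, 7.3, 7.4, 7.5, 7.9, 8.2.
n = 20.
Position = ⌈75/100 · 20⌉ = ⌈15⌉ = 15.
The value at rank 15 is 7.0.

7.0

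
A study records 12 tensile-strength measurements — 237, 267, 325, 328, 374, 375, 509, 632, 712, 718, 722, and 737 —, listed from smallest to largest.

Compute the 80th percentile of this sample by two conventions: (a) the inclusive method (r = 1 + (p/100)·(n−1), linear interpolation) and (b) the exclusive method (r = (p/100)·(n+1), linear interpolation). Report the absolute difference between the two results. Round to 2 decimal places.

n = 12.
(a) r = 9.8; between ranks 9 (712) and 10 (718): 716.8.
(b) r = 10.4; between ranks 10 (718) and 11 (722): 719.6.
|716.8 − 719.6| = 2.8.

2.80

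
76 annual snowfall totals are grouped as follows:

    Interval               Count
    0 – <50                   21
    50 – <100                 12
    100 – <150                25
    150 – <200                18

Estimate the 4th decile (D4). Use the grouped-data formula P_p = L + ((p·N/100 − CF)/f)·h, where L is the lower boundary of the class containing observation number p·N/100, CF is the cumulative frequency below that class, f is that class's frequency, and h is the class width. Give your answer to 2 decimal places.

N = 76; target position k = 40/100 · 76 = 30.4.
Cumulative frequencies: 21, 33, 58, 76.
Observation 30.4 falls in the class 50 – <100.
L = 50, CF = 21, f = 12, h = 50.
P40 = 50 + ((30.4 − 21)/12)·50 = 50 + 39.1667 = 89.1667.

89.17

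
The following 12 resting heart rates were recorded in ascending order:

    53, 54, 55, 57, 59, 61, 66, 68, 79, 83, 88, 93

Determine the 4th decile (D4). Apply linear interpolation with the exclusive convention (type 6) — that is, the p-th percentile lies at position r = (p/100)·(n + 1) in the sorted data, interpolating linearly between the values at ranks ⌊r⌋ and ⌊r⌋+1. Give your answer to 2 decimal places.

n = 12.
r = (40/100)·(12 + 1) = 5.2.
Rank 5 is 59 and rank 6 is 61.
Interpolate: 59 + 0.2·(61 − 59) = 59 + 0.2·2 = 59.4.

59.40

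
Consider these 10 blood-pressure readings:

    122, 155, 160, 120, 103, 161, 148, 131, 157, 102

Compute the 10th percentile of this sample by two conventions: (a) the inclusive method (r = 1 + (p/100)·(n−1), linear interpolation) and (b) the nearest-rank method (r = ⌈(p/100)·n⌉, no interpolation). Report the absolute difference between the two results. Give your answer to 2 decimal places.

Sorted: 102, 103, 120, 122, 131, 148, 155, 157, 160, 161.
n = 10.
(a) r = 1.9; between ranks 1 (102) and 2 (103): 102.9.
(b) the nearest-rank method: rank 1 → 102.
|102.9 − 102| = 0.9.

0.90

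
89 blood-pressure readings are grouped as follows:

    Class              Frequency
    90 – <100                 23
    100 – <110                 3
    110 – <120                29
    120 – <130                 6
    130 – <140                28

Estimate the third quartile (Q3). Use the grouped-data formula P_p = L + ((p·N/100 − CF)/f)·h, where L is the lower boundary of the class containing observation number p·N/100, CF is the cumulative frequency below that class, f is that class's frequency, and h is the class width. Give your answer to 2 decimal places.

N = 89; target position k = 75/100 · 89 = 66.75.
Cumulative frequencies: 23, 26, 55, 61, 89.
Observation 66.75 falls in the class 130 – <140.
L = 130, CF = 61, f = 28, h = 10.
P75 = 130 + ((66.75 − 61)/28)·10 = 130 + 2.05357 = 132.054.

132.05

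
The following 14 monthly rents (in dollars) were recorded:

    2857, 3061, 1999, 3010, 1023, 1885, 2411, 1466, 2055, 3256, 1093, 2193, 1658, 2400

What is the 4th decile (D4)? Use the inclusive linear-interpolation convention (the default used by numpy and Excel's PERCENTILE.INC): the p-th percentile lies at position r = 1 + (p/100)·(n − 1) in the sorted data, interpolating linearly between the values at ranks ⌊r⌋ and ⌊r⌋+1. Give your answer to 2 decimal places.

2010.20

Sorted: 1023, 1093, 1466, 1658, 1885, 1999, 2055, 2193, 2400, 2411, 2857, 3010, 3061, 3256.
n = 14.
r = 1 + (40/100)·(14 − 1) = 1 + 5.2 = 6.2.
Rank 6 is 1999 and rank 7 is 2055.
Interpolate: 1999 + 0.2·(2055 − 1999) = 1999 + 0.2·56 = 2010.2.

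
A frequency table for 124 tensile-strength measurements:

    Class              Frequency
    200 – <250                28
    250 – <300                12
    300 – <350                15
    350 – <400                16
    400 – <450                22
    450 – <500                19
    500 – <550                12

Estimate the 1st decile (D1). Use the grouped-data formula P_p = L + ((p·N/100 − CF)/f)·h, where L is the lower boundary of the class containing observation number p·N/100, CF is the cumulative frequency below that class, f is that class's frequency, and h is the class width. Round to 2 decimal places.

N = 124; target position k = 10/100 · 124 = 12.4.
Cumulative frequencies: 28, 40, 55, 71, 93, 112, 124.
Observation 12.4 falls in the class 200 – <250.
L = 200, CF = 0, f = 28, h = 50.
P10 = 200 + ((12.4 − 0)/28)·50 = 200 + 22.1429 = 222.143.

222.14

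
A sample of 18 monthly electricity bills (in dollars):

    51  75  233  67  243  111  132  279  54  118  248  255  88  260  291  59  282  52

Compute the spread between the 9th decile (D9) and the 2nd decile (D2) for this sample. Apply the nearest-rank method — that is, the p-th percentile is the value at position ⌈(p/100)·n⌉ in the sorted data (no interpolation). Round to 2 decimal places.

Sorted: 51, 52, 54, 59, 67, 75, 88, 111, 118, 132, 233, 243, 248, 255, 260, 279, 282, 291.
n = 18.
P20: rank ⌈20/100·18⌉ = 4 → 59.
P90: rank ⌈90/100·18⌉ = 17 → 282.
Difference: 282 − 59 = 223.

223.00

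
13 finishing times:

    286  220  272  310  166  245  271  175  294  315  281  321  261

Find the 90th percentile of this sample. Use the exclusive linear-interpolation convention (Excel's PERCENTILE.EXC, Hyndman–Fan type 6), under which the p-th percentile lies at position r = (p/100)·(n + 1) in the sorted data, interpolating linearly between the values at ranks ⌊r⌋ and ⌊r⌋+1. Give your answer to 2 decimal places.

Sorted: 166, 175, 220, 245, 261, 271, 272, 281, 286, 294, 310, 315, 321.
n = 13.
r = (90/100)·(13 + 1) = 12.6.
Rank 12 is 315 and rank 13 is 321.
Interpolate: 315 + 0.6·(321 − 315) = 315 + 0.6·6 = 318.6.

318.60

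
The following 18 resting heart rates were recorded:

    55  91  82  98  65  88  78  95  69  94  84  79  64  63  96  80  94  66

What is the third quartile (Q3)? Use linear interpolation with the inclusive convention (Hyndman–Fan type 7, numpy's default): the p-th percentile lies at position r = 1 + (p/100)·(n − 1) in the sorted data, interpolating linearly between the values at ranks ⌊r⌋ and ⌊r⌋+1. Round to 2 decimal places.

93.25

Sorted: 55, 63, 64, 65, 66, 69, 78, 79, 80, 82, 84, 88, 91, 94, 94, 95, 96, 98.
n = 18.
r = 1 + (75/100)·(18 − 1) = 1 + 12.75 = 13.75.
Rank 13 is 91 and rank 14 is 94.
Interpolate: 91 + 0.75·(94 − 91) = 91 + 0.75·3 = 93.25.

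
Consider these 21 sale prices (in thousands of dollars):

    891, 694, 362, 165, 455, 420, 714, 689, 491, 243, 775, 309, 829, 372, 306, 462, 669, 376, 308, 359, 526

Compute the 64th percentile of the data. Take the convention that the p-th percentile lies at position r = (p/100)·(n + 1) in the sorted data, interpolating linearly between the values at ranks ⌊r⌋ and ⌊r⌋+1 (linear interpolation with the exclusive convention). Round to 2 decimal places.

Sorted: 165, 243, 306, 308, 309, 359, 362, 372, 376, 420, 455, 462, 491, 526, 669, 689, 694, 714, 775, 829, 891.
n = 21.
r = (64/100)·(21 + 1) = 14.08.
Rank 14 is 526 and rank 15 is 669.
Interpolate: 526 + 0.08·(669 − 526) = 526 + 0.08·143 = 537.44.

537.44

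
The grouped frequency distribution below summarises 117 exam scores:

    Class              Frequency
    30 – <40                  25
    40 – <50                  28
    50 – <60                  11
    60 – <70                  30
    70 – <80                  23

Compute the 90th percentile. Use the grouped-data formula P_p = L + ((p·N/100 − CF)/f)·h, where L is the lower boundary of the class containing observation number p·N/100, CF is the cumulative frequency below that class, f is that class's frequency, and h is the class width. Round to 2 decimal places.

74.91

N = 117; target position k = 90/100 · 117 = 105.3.
Cumulative frequencies: 25, 53, 64, 94, 117.
Observation 105.3 falls in the class 70 – <80.
L = 70, CF = 94, f = 23, h = 10.
P90 = 70 + ((105.3 − 94)/23)·10 = 70 + 4.91304 = 74.913.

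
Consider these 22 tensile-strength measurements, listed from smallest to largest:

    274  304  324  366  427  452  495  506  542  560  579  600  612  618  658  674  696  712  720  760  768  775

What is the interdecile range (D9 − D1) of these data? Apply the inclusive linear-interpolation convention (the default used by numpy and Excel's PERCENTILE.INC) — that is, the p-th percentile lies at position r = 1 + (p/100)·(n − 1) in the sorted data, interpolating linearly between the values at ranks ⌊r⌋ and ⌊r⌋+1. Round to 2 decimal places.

n = 22.
P10: r = 3.1; ranks 3–4 are 324, 366; interpolating gives 328.2.
P90: r = 19.9; ranks 19–20 are 720, 760; interpolating gives 756.
Difference: 756 − 328.2 = 427.8.

427.80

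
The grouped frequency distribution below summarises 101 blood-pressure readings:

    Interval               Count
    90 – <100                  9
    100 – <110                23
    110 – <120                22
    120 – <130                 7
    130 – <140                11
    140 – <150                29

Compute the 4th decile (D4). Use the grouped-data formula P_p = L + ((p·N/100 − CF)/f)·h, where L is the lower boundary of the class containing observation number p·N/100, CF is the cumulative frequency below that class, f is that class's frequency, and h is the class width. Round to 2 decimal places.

N = 101; target position k = 40/100 · 101 = 40.4.
Cumulative frequencies: 9, 32, 54, 61, 72, 101.
Observation 40.4 falls in the class 110 – <120.
L = 110, CF = 32, f = 22, h = 10.
P40 = 110 + ((40.4 − 32)/22)·10 = 110 + 3.81818 = 113.818.

113.82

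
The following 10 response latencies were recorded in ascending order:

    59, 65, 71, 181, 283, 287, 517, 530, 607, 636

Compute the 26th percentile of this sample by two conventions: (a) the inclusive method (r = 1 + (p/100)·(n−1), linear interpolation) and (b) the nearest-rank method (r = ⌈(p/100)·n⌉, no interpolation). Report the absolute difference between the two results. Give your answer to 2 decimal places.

n = 10.
(a) r = 3.34; between ranks 3 (71) and 4 (181): 108.4.
(b) the nearest-rank method: rank 3 → 71.
|108.4 − 71| = 37.4.

37.40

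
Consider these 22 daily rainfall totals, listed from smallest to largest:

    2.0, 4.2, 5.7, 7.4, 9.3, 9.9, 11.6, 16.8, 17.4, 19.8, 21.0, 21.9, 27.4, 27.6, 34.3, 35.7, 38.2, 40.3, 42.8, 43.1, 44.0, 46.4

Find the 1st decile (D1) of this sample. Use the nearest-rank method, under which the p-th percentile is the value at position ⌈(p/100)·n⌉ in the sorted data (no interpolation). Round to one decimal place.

5.7

n = 22.
Position = ⌈10/100 · 22⌉ = ⌈2.2⌉ = 3.
The value at rank 3 is 5.7.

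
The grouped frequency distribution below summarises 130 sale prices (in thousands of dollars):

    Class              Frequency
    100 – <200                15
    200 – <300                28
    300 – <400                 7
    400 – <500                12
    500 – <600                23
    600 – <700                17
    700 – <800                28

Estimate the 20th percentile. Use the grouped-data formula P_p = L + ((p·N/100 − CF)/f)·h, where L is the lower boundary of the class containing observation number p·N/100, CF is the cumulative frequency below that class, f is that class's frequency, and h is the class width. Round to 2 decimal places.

239.29

N = 130; target position k = 20/100 · 130 = 26.
Cumulative frequencies: 15, 43, 50, 62, 85, 102, 130.
Observation 26 falls in the class 200 – <300.
L = 200, CF = 15, f = 28, h = 100.
P20 = 200 + ((26 − 15)/28)·100 = 200 + 39.2857 = 239.286.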